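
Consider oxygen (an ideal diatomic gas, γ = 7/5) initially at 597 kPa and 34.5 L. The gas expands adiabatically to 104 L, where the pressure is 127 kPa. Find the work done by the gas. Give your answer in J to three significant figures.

Adiabatic: W = (P₁V₁ − P₂V₂)/(γ − 1) with γ = 7/5.
P₁V₁ = 20596 J, P₂V₂ = 13208 J.
W = (20596 − 13208) / 0.4 = 18471 J.

W ≈ 18500 J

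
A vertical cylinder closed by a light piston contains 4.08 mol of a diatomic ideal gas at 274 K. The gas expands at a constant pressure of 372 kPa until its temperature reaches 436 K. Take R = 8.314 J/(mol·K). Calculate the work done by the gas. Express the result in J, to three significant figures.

W ≈ 5500 J

Isobaric: W = P ΔV = nR ΔT.
W = (4.08)(8.314)(436 − 274) = 5495 J.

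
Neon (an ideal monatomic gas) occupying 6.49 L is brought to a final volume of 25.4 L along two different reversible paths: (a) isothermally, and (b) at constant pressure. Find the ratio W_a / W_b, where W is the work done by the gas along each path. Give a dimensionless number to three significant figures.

W_a / W_b ≈ 0.468

Path (a) isothermal: W = P₁V₁ ln(V₂/V₁) → W_a/(P₁V₁) = 1.364.
Path (b) isobaric: W = P₁(V₂ − V₁) → W_b/(P₁V₁) = 2.914.
W_a / W_b = 1.364 / 2.914 = 0.4683.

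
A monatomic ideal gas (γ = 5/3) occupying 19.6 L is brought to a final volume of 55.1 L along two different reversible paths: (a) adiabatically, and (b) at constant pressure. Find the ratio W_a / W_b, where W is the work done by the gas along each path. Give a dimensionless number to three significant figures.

Path (a) adiabatic: W = P₁V₁(1 − (V₁/V₂)^(γ−1))/(γ−1) → W_a/(P₁V₁) = 0.7469.
Path (b) isobaric: W = P₁(V₂ − V₁) → W_b/(P₁V₁) = 1.811.
W_a / W_b = 0.7469 / 1.811 = 0.4124.

W_a / W_b ≈ 0.412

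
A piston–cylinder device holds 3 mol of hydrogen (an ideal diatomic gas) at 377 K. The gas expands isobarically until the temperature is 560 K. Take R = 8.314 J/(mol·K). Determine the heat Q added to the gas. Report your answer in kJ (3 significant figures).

Isobaric: W = nRΔT = (3)(8.314)(183) = 4564 J.
ΔU = nCᵥΔT with Cᵥ = 5R/2: ΔU = (3)(20.79)(183) = 11411 J.
Q = ΔU + W = 11411 + 4564 = 15975 J.

Q ≈ 16.0 kJ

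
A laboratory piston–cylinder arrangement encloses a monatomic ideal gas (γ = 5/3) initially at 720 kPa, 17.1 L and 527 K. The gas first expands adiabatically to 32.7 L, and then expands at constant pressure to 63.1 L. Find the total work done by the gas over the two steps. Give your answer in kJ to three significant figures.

Step 1 (adiabatic): W = (P₁V₁ − P₂V₂)/(γ−1) = (12312 − 7991)/0.667 = 6481 J.
After step 1: P = 244.4 kPa, V = 32.7 L, T = 342.1 K.
Step 2 (isobaric): W = PΔV = (244.4 kPa)(63.1 − 32.7 L) = 7429 J.
W_total = 6481 + 7429 = 13910 J.

W_total ≈ 13.9 kJ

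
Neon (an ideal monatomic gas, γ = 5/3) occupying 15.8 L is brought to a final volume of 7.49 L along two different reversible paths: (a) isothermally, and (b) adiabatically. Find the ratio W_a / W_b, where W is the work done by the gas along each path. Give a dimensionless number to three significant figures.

Path (a) isothermal: W = P₁V₁ ln(V₂/V₁) → W_a/(P₁V₁) = -0.7464.
Path (b) adiabatic: W = P₁V₁(1 − (V₁/V₂)^(γ−1))/(γ−1) → W_b/(P₁V₁) = -0.9672.
W_a / W_b = -0.7464 / -0.9672 = 0.7717.

W_a / W_b ≈ 0.772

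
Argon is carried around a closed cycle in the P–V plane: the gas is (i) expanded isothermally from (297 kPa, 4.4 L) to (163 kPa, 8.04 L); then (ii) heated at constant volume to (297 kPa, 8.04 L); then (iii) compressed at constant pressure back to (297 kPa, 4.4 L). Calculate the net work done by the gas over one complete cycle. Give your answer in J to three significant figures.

W_net ≈ -293 J

Leg (i): W = PᵢVᵢ ln(V_f/Vᵢ) = (1307) ln(8.04/4.4) = 787.8 J.
Leg (ii): W = 0.
Leg (iii): W = PΔV = (297)(4.4 − 8.04) = -1081 J.
W_net = 787.8 − 1081 = -293.3 J.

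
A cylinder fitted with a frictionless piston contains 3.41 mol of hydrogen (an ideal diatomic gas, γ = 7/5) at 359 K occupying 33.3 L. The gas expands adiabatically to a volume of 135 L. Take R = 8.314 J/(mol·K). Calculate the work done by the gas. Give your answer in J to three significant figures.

W ≈ 10900 J

Adiabatic: TV^(γ−1) = const with γ = 7/5.
T₂ = T₁ (V₁/V₂)^(γ−1) = 359 × (33.3/135)^0.4 = 359 × 0.5713 = 205.1 K.
W_by = nCᵥ(T₁ − T₂) = (3.41)(20.79)(359 − 205.1) = 10909 J.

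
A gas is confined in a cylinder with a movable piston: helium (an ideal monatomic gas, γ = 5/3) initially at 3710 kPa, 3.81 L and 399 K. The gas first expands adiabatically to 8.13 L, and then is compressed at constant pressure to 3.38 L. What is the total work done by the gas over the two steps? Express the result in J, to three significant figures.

Step 1 (adiabatic): W = (P₁V₁ − P₂V₂)/(γ−1) = (14135 − 8528)/0.667 = 8410 J.
After step 1: P = 1049 kPa, V = 8.13 L, T = 240.7 K.
Step 2 (isobaric): W = PΔV = (1049 kPa)(3.38 − 8.13 L) = -4983 J.
W_total = 8410 − 4983 = 3428 J.

W_total ≈ 3430 J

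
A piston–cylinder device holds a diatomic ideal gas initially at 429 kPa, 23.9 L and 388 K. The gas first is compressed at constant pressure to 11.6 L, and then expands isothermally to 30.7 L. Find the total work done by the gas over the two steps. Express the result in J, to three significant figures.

W_total ≈ -433 J

Step 1 (isobaric): W = PΔV = (429 kPa)(11.6 − 23.9 L) = -5277 J.
After step 1: P = 429 kPa, V = 11.6 L, T = 188.3 K.
Step 2 (isothermal): W = P₁V₁ ln(V₂/V₁) = (4976) ln(30.7/11.6) = 4843 J.
W_total = -5277 + 4843 = -433.4 J.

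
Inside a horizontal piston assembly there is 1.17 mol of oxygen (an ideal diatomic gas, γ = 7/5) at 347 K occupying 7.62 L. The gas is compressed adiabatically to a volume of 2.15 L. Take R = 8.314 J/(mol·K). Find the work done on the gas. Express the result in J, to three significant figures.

W ≈ 5560 J

Adiabatic: TV^(γ−1) = const with γ = 7/5.
T₂ = T₁ (V₁/V₂)^(γ−1) = 347 × (7.62/2.15)^0.4 = 347 × 1.659 = 575.6 K.
W_by = nCᵥ(T₁ − T₂) = (1.17)(20.79)(347 − 575.6) = -5560 J.
Work on gas = −W_by = 5560 J.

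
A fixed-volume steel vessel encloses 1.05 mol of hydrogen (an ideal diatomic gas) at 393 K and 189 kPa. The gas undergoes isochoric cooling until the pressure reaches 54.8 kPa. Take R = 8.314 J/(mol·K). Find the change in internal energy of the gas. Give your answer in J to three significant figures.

Constant volume ⇒ W = 0, so Q = ΔU = nCᵥΔT with Cᵥ = 5R/2 = 20.79 J/(mol·K).
At constant V, T₂/T₁ = P₂/P₁ ⇒ ΔT = T₁(P₂/P₁ − 1) = 393·(54.8/189 − 1) = -279.1 K.
ΔU = (1.05)(20.79)(-279.1) = -6090 J.

ΔU ≈ -6090 J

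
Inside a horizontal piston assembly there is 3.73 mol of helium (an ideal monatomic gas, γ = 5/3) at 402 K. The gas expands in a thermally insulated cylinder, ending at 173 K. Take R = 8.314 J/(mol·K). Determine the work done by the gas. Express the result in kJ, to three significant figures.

W ≈ 10.7 kJ

Adiabatic ⇒ Q = 0, so W_by = −ΔU = nCᵥ(T₁ − T₂).
Cᵥ = 3R/2 = 12.47 J/(mol·K).
W = (3.73)(12.47)(402 − 173) = 10652 J.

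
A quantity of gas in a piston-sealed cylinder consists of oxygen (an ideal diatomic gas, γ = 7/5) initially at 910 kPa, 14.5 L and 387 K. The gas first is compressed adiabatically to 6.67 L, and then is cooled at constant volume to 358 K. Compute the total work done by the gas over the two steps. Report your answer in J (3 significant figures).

W_total ≈ -12000 J

Step 1 (adiabatic): W = (P₁V₁ − P₂V₂)/(γ−1) = (13195 − 18001)/0.4 = -12016 J.
Step 2 (isochoric): W = 0 (constant volume).
W_total = -12016 + 0 = -12016 J.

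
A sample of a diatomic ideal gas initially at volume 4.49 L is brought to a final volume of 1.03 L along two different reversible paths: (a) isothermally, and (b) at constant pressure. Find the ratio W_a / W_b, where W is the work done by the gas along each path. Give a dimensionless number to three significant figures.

W_a / W_b ≈ 1.91

Path (a) isothermal: W = P₁V₁ ln(V₂/V₁) → W_a/(P₁V₁) = -1.472.
Path (b) isobaric: W = P₁(V₂ − V₁) → W_b/(P₁V₁) = -0.7706.
W_a / W_b = -1.472 / -0.7706 = 1.911.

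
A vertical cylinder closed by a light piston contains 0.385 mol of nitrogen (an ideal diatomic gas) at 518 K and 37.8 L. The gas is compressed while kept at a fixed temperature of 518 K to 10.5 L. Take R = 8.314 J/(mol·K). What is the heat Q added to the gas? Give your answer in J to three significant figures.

Q ≈ -2120 J

Isothermal ⇒ ΔU = 0, so Q = W = nRT ln(V₂/V₁).
Q = (0.385)(8.314)(518) ln(10.5/37.8) = 1658 × -1.281 = -2124 J.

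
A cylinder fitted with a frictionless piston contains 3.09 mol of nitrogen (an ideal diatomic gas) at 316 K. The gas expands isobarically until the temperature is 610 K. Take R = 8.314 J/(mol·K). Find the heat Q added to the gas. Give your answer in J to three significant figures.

Isobaric: W = nRΔT = (3.09)(8.314)(294) = 7553 J.
ΔU = nCᵥΔT with Cᵥ = 5R/2: ΔU = (3.09)(20.79)(294) = 18882 J.
Q = ΔU + W = 18882 + 7553 = 26435 J.

Q ≈ 26400 J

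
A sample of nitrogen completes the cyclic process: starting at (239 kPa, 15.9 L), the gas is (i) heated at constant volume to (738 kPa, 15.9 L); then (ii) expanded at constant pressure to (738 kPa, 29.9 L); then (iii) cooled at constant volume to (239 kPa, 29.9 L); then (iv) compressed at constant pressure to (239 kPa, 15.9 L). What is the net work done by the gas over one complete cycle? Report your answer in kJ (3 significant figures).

Constant-volume legs do no work.
W(ii) = (738)(29.9 − 15.9) = 10332 J; W(iv) = (239)(15.9 − 29.9) = -3346 J.
W_net = 10332 − 3346 = 6986 J (the clockwise enclosed area).

W_net ≈ 6.99 kJ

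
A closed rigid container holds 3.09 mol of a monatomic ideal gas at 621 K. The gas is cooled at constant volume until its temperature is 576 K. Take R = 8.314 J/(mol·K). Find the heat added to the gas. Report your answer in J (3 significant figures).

Constant volume ⇒ W = 0, so Q = ΔU = nCᵥΔT with Cᵥ = 3R/2 = 12.47 J/(mol·K).
ΔU = (3.09)(12.47)(576 − 621) = -1734 J.

Q ≈ -1730 J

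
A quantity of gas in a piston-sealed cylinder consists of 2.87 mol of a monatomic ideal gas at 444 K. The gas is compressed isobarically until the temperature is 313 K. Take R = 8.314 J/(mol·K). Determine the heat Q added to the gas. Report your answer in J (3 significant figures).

Q ≈ -7810 J

Isobaric: W = nRΔT = (2.87)(8.314)(-131) = -3126 J.
ΔU = nCᵥΔT with Cᵥ = 3R/2: ΔU = (2.87)(12.47)(-131) = -4689 J.
Q = ΔU + W = -4689 − 3126 = -7815 J.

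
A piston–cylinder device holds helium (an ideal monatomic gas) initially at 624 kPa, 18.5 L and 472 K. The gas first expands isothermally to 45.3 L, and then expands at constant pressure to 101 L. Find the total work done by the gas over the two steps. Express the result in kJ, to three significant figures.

Step 1 (isothermal): W = P₁V₁ ln(V₂/V₁) = (11544) ln(45.3/18.5) = 10338 J.
After step 1: P = 254.8 kPa, V = 45.3 L, T = 472 K.
Step 2 (isobaric): W = PΔV = (254.8 kPa)(101 − 45.3 L) = 14194 J.
W_total = 10338 + 14194 = 24532 J.

W_total ≈ 24.5 kJ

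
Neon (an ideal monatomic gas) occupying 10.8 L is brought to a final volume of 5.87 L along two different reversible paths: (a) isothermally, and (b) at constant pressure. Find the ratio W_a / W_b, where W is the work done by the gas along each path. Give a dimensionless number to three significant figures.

W_a / W_b ≈ 1.34

Path (a) isothermal: W = P₁V₁ ln(V₂/V₁) → W_a/(P₁V₁) = -0.6097.
Path (b) isobaric: W = P₁(V₂ − V₁) → W_b/(P₁V₁) = -0.4565.
W_a / W_b = -0.6097 / -0.4565 = 1.336.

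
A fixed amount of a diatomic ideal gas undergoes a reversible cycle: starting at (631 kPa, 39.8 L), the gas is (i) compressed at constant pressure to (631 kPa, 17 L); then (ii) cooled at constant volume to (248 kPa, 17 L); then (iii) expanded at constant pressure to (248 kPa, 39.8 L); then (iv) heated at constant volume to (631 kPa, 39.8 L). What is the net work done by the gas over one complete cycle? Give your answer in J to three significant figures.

W_net ≈ -8730 J

Constant-volume legs do no work.
W(i) = (631)(17 − 39.8) = -14387 J; W(iii) = (248)(39.8 − 17) = 5654 J.
W_net = -14387 + 5654 = -8732 J (the counter-clockwise enclosed area).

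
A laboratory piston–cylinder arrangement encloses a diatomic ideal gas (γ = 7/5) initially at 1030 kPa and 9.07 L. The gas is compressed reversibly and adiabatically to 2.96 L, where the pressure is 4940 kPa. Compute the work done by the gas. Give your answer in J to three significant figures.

Adiabatic: W = (P₁V₁ − P₂V₂)/(γ − 1) with γ = 7/5.
P₁V₁ = 9342 J, P₂V₂ = 14622 J.
W = (9342 − 14622) / 0.4 = -13201 J.

W ≈ -13200 J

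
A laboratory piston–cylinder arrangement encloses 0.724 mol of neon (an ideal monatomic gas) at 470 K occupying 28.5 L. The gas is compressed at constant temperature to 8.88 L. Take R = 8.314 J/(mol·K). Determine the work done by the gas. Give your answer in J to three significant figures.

Isothermal: W = nRT ln(V₂/V₁).
W = (0.724)(8.314)(470) × ln(8.88/28.5)
  = 2829 × -1.166
W_by_gas = -3299 J.

W ≈ -3300 J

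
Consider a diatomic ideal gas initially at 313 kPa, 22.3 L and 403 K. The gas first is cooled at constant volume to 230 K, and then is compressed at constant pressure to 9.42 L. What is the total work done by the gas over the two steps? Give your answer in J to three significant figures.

Step 1 (isochoric): W = 0 (constant volume).
After step 1: P = 178.6 kPa (V unchanged).
Step 2 (isobaric): W = PΔV = (178.6 kPa)(9.42 − 22.3 L) = -2301 J.
W_total = 0 − 2301 = -2301 J.

W_total ≈ -2300 J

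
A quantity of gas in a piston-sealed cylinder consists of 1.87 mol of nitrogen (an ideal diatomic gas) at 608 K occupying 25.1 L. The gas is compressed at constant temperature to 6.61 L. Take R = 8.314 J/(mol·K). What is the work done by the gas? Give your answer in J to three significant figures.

W ≈ -12600 J

Isothermal: W = nRT ln(V₂/V₁).
W = (1.87)(8.314)(608) × ln(6.61/25.1)
  = 9453 × -1.334
W_by_gas = -12613 J.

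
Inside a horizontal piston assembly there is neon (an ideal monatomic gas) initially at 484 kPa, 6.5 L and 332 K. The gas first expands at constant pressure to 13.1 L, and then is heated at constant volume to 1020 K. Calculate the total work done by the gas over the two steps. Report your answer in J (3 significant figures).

Step 1 (isobaric): W = PΔV = (484 kPa)(13.1 − 6.5 L) = 3194 J.
Step 2 (isochoric): W = 0 (constant volume).
W_total = 3194 + 0 = 3194 J.

W_total ≈ 3190 J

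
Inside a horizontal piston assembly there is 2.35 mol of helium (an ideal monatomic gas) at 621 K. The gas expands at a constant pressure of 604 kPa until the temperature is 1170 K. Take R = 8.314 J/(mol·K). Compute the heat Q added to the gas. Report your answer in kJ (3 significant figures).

Q ≈ 26.8 kJ

Isobaric: W = nRΔT = (2.35)(8.314)(549) = 10726 J.
ΔU = nCᵥΔT with Cᵥ = 3R/2: ΔU = (2.35)(12.47)(549) = 16089 J.
Q = ΔU + W = 16089 + 10726 = 26816 J.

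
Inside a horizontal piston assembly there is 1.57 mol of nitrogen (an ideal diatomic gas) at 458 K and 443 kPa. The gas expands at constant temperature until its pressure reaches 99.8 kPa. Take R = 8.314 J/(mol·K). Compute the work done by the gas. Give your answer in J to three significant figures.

Isothermal process: W = nRT ln(V₂/V₁) = nRT ln(P₁/P₂).
W = (1.57)(8.314)(458) × ln(443/99.8)
  = 5978 × ln(4.439) = 5978 × 1.49
W_by_gas = 8910 J.

W ≈ 8910 J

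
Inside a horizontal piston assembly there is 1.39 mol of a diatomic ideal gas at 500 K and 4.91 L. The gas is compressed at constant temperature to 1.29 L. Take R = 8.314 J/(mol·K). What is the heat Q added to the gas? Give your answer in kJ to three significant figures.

Isothermal ⇒ ΔU = 0, so Q = W = nRT ln(V₂/V₁).
Q = (1.39)(8.314)(500) ln(1.29/4.91) = 5778 × -1.337 = -7723 J.

Q ≈ -7.72 kJ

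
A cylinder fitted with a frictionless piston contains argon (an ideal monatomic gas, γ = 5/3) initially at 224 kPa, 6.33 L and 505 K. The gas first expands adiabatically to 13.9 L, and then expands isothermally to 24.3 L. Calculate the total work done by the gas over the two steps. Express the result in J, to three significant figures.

Step 1 (adiabatic): W = (P₁V₁ − P₂V₂)/(γ−1) = (1418 − 839.3)/0.667 = 867.9 J.
After step 1: P = 60.38 kPa, V = 13.9 L, T = 298.9 K.
Step 2 (isothermal): W = P₁V₁ ln(V₂/V₁) = (839.3) ln(24.3/13.9) = 468.8 J.
W_total = 867.9 + 468.8 = 1337 J.

W_total ≈ 1340 J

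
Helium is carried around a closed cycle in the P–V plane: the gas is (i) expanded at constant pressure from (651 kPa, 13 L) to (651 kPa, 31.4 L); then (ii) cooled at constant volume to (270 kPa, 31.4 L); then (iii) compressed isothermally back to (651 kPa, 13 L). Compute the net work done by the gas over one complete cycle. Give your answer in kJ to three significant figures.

Leg (i): W = PΔV = (651)(31.4 − 13) = 11978 J.
Leg (ii): W = 0.
Leg (iii): W = PᵢVᵢ ln(V_f/Vᵢ) = (8478) ln(13/31.4) = -7476 J.
W_net = 11978 − 7476 = 4502 J.

W_net ≈ 4.50 kJ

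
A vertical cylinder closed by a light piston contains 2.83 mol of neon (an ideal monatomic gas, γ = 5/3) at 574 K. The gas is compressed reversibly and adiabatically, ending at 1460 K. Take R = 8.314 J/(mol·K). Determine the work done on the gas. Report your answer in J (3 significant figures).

W ≈ 31300 J

Adiabatic ⇒ Q = 0, so W_by = −ΔU = nCᵥ(T₁ − T₂).
Cᵥ = 3R/2 = 12.47 J/(mol·K).
W = (2.83)(12.47)(574 − 1460) = -31270 J.
Work on gas = −W_by = 31270 J.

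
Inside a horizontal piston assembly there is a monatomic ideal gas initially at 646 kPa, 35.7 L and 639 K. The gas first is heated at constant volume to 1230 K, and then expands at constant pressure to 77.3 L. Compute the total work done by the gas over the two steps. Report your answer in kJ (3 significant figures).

W_total ≈ 51.7 kJ

Step 1 (isochoric): W = 0 (constant volume).
After step 1: P = 1243 kPa (V unchanged).
Step 2 (isobaric): W = PΔV = (1243 kPa)(77.3 − 35.7 L) = 51729 J.
W_total = 0 + 51729 = 51729 J.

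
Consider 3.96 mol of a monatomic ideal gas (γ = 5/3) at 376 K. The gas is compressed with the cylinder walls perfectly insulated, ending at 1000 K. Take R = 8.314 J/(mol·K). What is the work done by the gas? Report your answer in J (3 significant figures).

Adiabatic ⇒ Q = 0, so W_by = −ΔU = nCᵥ(T₁ − T₂).
Cᵥ = 3R/2 = 12.47 J/(mol·K).
W = (3.96)(12.47)(376 − 1000) = -30816 J.

W ≈ -30800 J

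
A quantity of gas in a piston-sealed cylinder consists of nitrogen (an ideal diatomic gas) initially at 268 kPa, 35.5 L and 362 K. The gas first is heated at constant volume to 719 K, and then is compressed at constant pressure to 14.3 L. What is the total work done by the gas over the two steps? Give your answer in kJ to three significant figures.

Step 1 (isochoric): W = 0 (constant volume).
After step 1: P = 532.3 kPa (V unchanged).
Step 2 (isobaric): W = PΔV = (532.3 kPa)(14.3 − 35.5 L) = -11285 J.
W_total = 0 − 11285 = -11285 J.

W_total ≈ -11.3 kJ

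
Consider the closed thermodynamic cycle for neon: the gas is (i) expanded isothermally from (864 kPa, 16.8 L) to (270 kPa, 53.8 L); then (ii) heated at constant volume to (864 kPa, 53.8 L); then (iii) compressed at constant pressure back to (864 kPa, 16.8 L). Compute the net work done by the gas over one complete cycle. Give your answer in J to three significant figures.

Leg (i): W = PᵢVᵢ ln(V_f/Vᵢ) = (14515) ln(53.8/16.8) = 16894 J.
Leg (ii): W = 0.
Leg (iii): W = PΔV = (864)(16.8 − 53.8) = -31968 J.
W_net = 16894 − 31968 = -15074 J.

W_net ≈ -15100 J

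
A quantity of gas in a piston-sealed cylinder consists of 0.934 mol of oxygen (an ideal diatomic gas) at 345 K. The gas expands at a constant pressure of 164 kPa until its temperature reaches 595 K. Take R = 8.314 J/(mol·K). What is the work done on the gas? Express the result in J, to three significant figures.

Isobaric: W = P ΔV = nR ΔT.
W = (0.934)(8.314)(595 − 345) = 1941 J.
Work on gas = −W_by = -1941 J.

W ≈ -1940 J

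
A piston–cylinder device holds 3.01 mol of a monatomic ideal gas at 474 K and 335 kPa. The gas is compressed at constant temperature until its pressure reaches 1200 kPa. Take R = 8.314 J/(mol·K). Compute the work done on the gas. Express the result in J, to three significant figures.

W ≈ 15100 J

Isothermal process: W = nRT ln(V₂/V₁) = nRT ln(P₁/P₂).
W = (3.01)(8.314)(474) × ln(335/1200)
  = 11862 × ln(0.2792) = 11862 × -1.276
W_by_gas = -15135 J; work on gas = −W_by = 15135 J.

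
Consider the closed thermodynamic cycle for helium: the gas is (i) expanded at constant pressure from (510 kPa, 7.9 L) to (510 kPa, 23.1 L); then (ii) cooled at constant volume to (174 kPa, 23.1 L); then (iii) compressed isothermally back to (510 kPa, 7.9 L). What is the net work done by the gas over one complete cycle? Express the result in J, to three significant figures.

W_net ≈ 3440 J

Leg (i): W = PΔV = (510)(23.1 − 7.9) = 7752 J.
Leg (ii): W = 0.
Leg (iii): W = PᵢVᵢ ln(V_f/Vᵢ) = (4019) ln(7.9/23.1) = -4313 J.
W_net = 7752 − 4313 = 3439 J.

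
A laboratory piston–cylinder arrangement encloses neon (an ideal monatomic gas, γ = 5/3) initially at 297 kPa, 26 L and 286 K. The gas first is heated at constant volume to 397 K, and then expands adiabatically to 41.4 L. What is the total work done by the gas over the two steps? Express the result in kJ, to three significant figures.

Step 1 (isochoric): W = 0 (constant volume).
After step 1: P = 412.3 kPa (V unchanged).
Step 2 (adiabatic): W = (P₁V₁ − P₂V₂)/(γ−1) = (10719 − 7861)/0.667 = 4287 J.
W_total = 0 + 4287 = 4287 J.

W_total ≈ 4.29 kJ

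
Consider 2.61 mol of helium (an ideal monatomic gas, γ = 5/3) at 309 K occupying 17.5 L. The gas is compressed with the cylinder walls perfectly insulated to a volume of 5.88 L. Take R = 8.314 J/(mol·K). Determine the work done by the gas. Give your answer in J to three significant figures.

W ≈ -10800 J

Adiabatic: TV^(γ−1) = const with γ = 5/3.
T₂ = T₁ (V₁/V₂)^(γ−1) = 309 × (17.5/5.88)^0.667 = 309 × 2.069 = 639.3 K.
W_by = nCᵥ(T₁ − T₂) = (2.61)(12.47)(309 − 639.3) = -10752 J.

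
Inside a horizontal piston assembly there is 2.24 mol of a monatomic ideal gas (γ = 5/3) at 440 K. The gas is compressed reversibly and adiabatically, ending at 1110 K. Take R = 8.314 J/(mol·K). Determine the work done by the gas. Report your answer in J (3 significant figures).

Adiabatic ⇒ Q = 0, so W_by = −ΔU = nCᵥ(T₁ − T₂).
Cᵥ = 3R/2 = 12.47 J/(mol·K).
W = (2.24)(12.47)(440 − 1110) = -18716 J.

W ≈ -18700 J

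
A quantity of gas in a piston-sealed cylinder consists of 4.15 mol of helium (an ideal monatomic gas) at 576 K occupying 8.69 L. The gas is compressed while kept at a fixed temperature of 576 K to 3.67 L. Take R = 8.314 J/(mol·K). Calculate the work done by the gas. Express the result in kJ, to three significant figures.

W ≈ -17.1 kJ

Isothermal: W = nRT ln(V₂/V₁).
W = (4.15)(8.314)(576) × ln(3.67/8.69)
  = 19874 × -0.862
W_by_gas = -17131 J.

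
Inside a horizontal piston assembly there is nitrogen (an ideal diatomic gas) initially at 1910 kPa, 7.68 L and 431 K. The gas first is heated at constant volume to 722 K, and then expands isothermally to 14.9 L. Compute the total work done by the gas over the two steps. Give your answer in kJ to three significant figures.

W_total ≈ 16.3 kJ

Step 1 (isochoric): W = 0 (constant volume).
After step 1: P = 3200 kPa (V unchanged).
Step 2 (isothermal): W = P₁V₁ ln(V₂/V₁) = (24573) ln(14.9/7.68) = 16285 J.
W_total = 0 + 16285 = 16285 J.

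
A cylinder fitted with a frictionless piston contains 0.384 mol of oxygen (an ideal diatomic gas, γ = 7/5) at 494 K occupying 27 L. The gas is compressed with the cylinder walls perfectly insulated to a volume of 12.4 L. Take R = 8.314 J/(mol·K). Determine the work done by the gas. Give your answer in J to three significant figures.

W ≈ -1440 J

Adiabatic: TV^(γ−1) = const with γ = 7/5.
T₂ = T₁ (V₁/V₂)^(γ−1) = 494 × (27/12.4)^0.4 = 494 × 1.365 = 674.4 K.
W_by = nCᵥ(T₁ − T₂) = (0.384)(20.79)(494 − 674.4) = -1440 J.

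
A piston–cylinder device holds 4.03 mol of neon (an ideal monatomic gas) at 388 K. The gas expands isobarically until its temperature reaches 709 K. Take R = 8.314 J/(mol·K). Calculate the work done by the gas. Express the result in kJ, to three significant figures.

W ≈ 10.8 kJ

Isobaric: W = P ΔV = nR ΔT.
W = (4.03)(8.314)(709 − 388) = 10755 J.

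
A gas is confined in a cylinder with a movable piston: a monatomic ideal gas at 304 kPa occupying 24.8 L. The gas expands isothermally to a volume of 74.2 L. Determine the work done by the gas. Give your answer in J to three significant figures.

W ≈ 8260 J

Isothermal: W = nRT ln(V₂/V₁) = P₁V₁ ln(V₂/V₁).
P₁V₁ = (304 kPa)(24.8 L) = 7539 J.
W = 7539 × ln(74.2/24.8) = 7539 × 1.096
W_by_gas = 8262 J.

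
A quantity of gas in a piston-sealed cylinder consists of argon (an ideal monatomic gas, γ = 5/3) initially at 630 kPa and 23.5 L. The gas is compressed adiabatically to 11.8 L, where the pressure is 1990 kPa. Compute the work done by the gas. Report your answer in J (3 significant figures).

W ≈ -13000 J

Adiabatic: W = (P₁V₁ − P₂V₂)/(γ − 1) with γ = 5/3.
P₁V₁ = 14805 J, P₂V₂ = 23482 J.
W = (14805 − 23482) / 0.6667 = -13015 J.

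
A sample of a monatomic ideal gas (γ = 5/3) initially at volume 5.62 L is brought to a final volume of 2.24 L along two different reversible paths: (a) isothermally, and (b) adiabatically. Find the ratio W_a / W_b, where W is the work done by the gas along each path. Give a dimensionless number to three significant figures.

Path (a) isothermal: W = P₁V₁ ln(V₂/V₁) → W_a/(P₁V₁) = -0.9199.
Path (b) adiabatic: W = P₁V₁(1 − (V₁/V₂)^(γ−1))/(γ−1) → W_b/(P₁V₁) = -1.27.
W_a / W_b = -0.9199 / -1.27 = 0.7245.

W_a / W_b ≈ 0.725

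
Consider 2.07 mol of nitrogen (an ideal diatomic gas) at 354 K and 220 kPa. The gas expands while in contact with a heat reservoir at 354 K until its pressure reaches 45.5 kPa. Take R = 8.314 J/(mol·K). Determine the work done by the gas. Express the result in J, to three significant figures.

Isothermal process: W = nRT ln(V₂/V₁) = nRT ln(P₁/P₂).
W = (2.07)(8.314)(354) × ln(220/45.5)
  = 6092 × ln(4.835) = 6092 × 1.576
W_by_gas = 9601 J.

W ≈ 9600 J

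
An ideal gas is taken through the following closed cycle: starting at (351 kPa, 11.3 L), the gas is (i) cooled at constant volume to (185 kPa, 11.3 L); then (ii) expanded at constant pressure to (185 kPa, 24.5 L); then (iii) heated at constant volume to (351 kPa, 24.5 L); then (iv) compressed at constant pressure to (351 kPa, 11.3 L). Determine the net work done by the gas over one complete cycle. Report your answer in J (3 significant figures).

W_net ≈ -2190 J

Constant-volume legs do no work.
W(ii) = (185)(24.5 − 11.3) = 2442 J; W(iv) = (351)(11.3 − 24.5) = -4633 J.
W_net = 2442 − 4633 = -2191 J (the counter-clockwise enclosed area).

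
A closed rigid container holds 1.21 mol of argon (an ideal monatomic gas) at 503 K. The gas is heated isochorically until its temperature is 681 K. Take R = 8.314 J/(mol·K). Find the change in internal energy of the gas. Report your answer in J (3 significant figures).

Constant volume ⇒ W = 0, so Q = ΔU = nCᵥΔT with Cᵥ = 3R/2 = 12.47 J/(mol·K).
ΔU = (1.21)(12.47)(681 − 503) = 2686 J.

ΔU ≈ 2690 J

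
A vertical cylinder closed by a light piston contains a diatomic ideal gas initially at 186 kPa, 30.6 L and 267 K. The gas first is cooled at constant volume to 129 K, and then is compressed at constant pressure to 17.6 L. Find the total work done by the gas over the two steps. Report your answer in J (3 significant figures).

Step 1 (isochoric): W = 0 (constant volume).
After step 1: P = 89.87 kPa (V unchanged).
Step 2 (isobaric): W = PΔV = (89.87 kPa)(17.6 − 30.6 L) = -1168 J.
W_total = 0 − 1168 = -1168 J.

W_total ≈ -1170 J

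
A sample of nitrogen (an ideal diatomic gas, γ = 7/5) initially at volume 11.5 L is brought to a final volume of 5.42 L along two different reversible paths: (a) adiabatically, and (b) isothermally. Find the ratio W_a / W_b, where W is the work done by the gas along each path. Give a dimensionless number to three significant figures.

W_a / W_b ≈ 1.17

Path (a) adiabatic: W = P₁V₁(1 − (V₁/V₂)^(γ−1))/(γ−1) → W_a/(P₁V₁) = -0.8777.
Path (b) isothermal: W = P₁V₁ ln(V₂/V₁) → W_b/(P₁V₁) = -0.7523.
W_a / W_b = -0.8777 / -0.7523 = 1.167.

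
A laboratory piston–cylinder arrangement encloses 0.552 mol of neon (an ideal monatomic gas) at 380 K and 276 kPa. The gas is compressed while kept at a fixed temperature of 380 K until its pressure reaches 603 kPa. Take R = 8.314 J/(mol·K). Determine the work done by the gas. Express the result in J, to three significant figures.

Isothermal process: W = nRT ln(V₂/V₁) = nRT ln(P₁/P₂).
W = (0.552)(8.314)(380) × ln(276/603)
  = 1744 × ln(0.4577) = 1744 × -0.7815
W_by_gas = -1363 J.

W ≈ -1360 J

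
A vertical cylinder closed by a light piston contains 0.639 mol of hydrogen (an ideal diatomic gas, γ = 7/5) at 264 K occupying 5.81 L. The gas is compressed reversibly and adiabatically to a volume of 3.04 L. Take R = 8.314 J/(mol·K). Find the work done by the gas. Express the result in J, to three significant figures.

W ≈ -1040 J

Adiabatic: TV^(γ−1) = const with γ = 7/5.
T₂ = T₁ (V₁/V₂)^(γ−1) = 264 × (5.81/3.04)^0.4 = 264 × 1.296 = 342.1 K.
W_by = nCᵥ(T₁ − T₂) = (0.639)(20.79)(264 − 342.1) = -1037 J.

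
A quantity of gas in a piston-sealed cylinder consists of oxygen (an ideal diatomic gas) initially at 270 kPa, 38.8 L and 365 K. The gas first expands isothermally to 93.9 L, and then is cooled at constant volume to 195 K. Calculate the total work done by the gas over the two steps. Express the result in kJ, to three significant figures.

Step 1 (isothermal): W = P₁V₁ ln(V₂/V₁) = (10476) ln(93.9/38.8) = 9259 J.
Step 2 (isochoric): W = 0 (constant volume).
W_total = 9259 + 0 = 9259 J.

W_total ≈ 9.26 kJ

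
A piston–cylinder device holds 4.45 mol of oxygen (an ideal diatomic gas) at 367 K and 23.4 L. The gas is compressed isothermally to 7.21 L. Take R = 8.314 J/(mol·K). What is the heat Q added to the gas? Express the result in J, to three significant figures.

Isothermal ⇒ ΔU = 0, so Q = W = nRT ln(V₂/V₁).
Q = (4.45)(8.314)(367) ln(7.21/23.4) = 13578 × -1.177 = -15985 J.

Q ≈ -16000 J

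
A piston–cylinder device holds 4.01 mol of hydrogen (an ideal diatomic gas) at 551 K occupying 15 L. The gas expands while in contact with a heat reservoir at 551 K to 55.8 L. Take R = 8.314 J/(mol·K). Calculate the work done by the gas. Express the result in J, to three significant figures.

Isothermal: W = nRT ln(V₂/V₁).
W = (4.01)(8.314)(551) × ln(55.8/15)
  = 18370 × 1.314
W_by_gas = 24133 J.

W ≈ 24100 J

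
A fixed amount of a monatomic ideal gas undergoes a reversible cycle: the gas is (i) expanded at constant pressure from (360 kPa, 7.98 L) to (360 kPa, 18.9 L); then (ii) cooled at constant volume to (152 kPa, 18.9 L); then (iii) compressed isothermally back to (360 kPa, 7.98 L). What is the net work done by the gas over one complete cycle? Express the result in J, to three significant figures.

W_net ≈ 1450 J

Leg (i): W = PΔV = (360)(18.9 − 7.98) = 3931 J.
Leg (ii): W = 0.
Leg (iii): W = PᵢVᵢ ln(V_f/Vᵢ) = (2873) ln(7.98/18.9) = -2477 J.
W_net = 3931 − 2477 = 1454 J.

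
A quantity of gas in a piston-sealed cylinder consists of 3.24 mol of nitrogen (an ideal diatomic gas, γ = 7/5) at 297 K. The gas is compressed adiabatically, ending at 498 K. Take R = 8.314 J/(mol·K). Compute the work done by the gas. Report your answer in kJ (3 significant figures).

W ≈ -13.5 kJ

Adiabatic ⇒ Q = 0, so W_by = −ΔU = nCᵥ(T₁ − T₂).
Cᵥ = 5R/2 = 20.79 J/(mol·K).
W = (3.24)(20.79)(297 − 498) = -13536 J.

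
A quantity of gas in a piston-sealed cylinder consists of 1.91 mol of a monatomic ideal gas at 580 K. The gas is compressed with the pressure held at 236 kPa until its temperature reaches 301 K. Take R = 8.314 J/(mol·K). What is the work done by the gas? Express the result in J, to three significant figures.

Isobaric: W = P ΔV = nR ΔT.
W = (1.91)(8.314)(301 − 580) = -4430 J.

W ≈ -4430 J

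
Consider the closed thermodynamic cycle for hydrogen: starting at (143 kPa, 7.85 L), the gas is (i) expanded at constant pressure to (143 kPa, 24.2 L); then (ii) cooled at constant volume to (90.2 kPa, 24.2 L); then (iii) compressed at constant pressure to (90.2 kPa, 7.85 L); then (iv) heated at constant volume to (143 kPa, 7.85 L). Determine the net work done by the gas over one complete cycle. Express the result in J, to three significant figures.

W_net ≈ 863 J

Constant-volume legs do no work.
W(i) = (143)(24.2 − 7.85) = 2338 J; W(iii) = (90.2)(7.85 − 24.2) = -1475 J.
W_net = 2338 − 1475 = 863.3 J (the clockwise enclosed area).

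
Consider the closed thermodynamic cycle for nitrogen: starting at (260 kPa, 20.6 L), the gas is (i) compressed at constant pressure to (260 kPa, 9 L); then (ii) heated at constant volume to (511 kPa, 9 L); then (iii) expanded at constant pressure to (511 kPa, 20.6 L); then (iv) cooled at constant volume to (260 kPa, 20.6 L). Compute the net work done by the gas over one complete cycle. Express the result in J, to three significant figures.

W_net ≈ 2910 J

Constant-volume legs do no work.
W(i) = (260)(9 − 20.6) = -3016 J; W(iii) = (511)(20.6 − 9) = 5928 J.
W_net = -3016 + 5928 = 2912 J (the clockwise enclosed area).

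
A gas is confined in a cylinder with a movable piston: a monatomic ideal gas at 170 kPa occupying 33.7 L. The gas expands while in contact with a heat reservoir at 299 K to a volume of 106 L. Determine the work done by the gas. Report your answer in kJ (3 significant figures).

W ≈ 6.57 kJ

Isothermal: W = nRT ln(V₂/V₁) = P₁V₁ ln(V₂/V₁).
P₁V₁ = (170 kPa)(33.7 L) = 5729 J.
W = 5729 × ln(106/33.7) = 5729 × 1.146
W_by_gas = 6565 J.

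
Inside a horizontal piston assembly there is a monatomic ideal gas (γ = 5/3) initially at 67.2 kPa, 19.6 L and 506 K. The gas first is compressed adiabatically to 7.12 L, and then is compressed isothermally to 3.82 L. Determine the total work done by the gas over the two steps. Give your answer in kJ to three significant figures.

Step 1 (adiabatic): W = (P₁V₁ − P₂V₂)/(γ−1) = (1317 − 2587)/0.667 = -1905 J.
After step 1: P = 363.4 kPa, V = 7.12 L, T = 993.9 K.
Step 2 (isothermal): W = P₁V₁ ln(V₂/V₁) = (2587) ln(3.82/7.12) = -1611 J.
W_total = -1905 − 1611 = -3516 J.

W_total ≈ -3.52 kJ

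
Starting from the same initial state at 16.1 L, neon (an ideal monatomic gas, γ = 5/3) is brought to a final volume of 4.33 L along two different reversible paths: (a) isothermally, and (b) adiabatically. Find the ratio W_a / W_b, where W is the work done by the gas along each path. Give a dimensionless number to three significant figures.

Path (a) isothermal: W = P₁V₁ ln(V₂/V₁) → W_a/(P₁V₁) = -1.313.
Path (b) adiabatic: W = P₁V₁(1 − (V₁/V₂)^(γ−1))/(γ−1) → W_b/(P₁V₁) = -2.1.
W_a / W_b = -1.313 / -2.1 = 0.6253.

W_a / W_b ≈ 0.625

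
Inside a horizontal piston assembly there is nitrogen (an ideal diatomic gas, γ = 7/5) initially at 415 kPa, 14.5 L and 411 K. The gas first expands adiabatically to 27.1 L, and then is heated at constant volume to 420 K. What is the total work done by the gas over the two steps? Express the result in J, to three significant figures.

Step 1 (adiabatic): W = (P₁V₁ − P₂V₂)/(γ−1) = (6018 − 4686)/0.4 = 3329 J.
Step 2 (isochoric): W = 0 (constant volume).
W_total = 3329 + 0 = 3329 J.

W_total ≈ 3330 J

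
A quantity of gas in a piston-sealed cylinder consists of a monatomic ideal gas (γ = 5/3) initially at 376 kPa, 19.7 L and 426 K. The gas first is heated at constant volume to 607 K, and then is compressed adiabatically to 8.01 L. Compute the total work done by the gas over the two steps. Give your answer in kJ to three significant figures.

Step 1 (isochoric): W = 0 (constant volume).
After step 1: P = 535.8 kPa (V unchanged).
Step 2 (adiabatic): W = (P₁V₁ − P₂V₂)/(γ−1) = (10554 − 19230)/0.667 = -13014 J.
W_total = 0 − 13014 = -13014 J.

W_total ≈ -13.0 kJ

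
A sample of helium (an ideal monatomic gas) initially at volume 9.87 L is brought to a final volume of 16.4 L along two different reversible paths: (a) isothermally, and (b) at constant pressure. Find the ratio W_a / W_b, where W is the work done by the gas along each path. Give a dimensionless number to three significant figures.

Path (a) isothermal: W = P₁V₁ ln(V₂/V₁) → W_a/(P₁V₁) = 0.5078.
Path (b) isobaric: W = P₁(V₂ − V₁) → W_b/(P₁V₁) = 0.6616.
W_a / W_b = 0.5078 / 0.6616 = 0.7675.

W_a / W_b ≈ 0.768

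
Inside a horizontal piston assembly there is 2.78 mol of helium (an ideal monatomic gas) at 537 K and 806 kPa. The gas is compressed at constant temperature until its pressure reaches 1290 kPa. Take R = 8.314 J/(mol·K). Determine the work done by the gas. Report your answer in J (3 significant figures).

Isothermal process: W = nRT ln(V₂/V₁) = nRT ln(P₁/P₂).
W = (2.78)(8.314)(537) × ln(806/1290)
  = 12412 × ln(0.6248) = 12412 × -0.4703
W_by_gas = -5837 J.

W ≈ -5840 J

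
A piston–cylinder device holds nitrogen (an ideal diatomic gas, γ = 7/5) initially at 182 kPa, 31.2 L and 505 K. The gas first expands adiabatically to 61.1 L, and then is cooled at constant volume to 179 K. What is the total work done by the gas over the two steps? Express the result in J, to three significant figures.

Step 1 (adiabatic): W = (P₁V₁ − P₂V₂)/(γ−1) = (5678 − 4340)/0.4 = 3346 J.
Step 2 (isochoric): W = 0 (constant volume).
W_total = 3346 + 0 = 3346 J.

W_total ≈ 3350 J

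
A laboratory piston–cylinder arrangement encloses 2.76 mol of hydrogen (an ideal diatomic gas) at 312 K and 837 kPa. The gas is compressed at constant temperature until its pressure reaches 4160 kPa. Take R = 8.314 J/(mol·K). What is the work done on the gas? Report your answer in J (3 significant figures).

Isothermal process: W = nRT ln(V₂/V₁) = nRT ln(P₁/P₂).
W = (2.76)(8.314)(312) × ln(837/4160)
  = 7159 × ln(0.2012) = 7159 × -1.603
W_by_gas = -11480 J; work on gas = −W_by = 11480 J.

W ≈ 11500 J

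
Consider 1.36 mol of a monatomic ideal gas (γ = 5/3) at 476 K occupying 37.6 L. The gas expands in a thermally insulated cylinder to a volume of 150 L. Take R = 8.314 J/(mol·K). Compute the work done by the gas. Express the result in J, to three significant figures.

W ≈ 4860 J

Adiabatic: TV^(γ−1) = const with γ = 5/3.
T₂ = T₁ (V₁/V₂)^(γ−1) = 476 × (37.6/150)^0.667 = 476 × 0.3976 = 189.2 K.
W_by = nCᵥ(T₁ − T₂) = (1.36)(12.47)(476 − 189.2) = 4864 J.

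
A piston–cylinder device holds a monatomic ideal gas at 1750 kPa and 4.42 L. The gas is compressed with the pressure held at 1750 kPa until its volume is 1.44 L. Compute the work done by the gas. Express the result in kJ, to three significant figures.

W ≈ -5.22 kJ

Isobaric: W = P ΔV.
W = (1750 kPa)(1.44 − 4.42 L) = (1750)(-2.98) = -5215 J.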